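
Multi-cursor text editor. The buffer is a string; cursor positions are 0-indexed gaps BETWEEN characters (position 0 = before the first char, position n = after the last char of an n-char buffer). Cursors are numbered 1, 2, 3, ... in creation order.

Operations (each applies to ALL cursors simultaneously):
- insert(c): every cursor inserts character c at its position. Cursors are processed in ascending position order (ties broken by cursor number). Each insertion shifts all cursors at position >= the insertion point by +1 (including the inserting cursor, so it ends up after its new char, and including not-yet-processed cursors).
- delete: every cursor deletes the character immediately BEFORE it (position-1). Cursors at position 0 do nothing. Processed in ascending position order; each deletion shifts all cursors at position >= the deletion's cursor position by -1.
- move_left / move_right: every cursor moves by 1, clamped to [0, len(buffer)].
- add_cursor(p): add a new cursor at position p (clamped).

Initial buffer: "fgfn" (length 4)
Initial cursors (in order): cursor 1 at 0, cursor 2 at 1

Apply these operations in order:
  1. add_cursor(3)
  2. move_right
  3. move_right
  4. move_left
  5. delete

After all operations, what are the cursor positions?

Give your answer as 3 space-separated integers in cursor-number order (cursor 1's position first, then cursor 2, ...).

After op 1 (add_cursor(3)): buffer="fgfn" (len 4), cursors c1@0 c2@1 c3@3, authorship ....
After op 2 (move_right): buffer="fgfn" (len 4), cursors c1@1 c2@2 c3@4, authorship ....
After op 3 (move_right): buffer="fgfn" (len 4), cursors c1@2 c2@3 c3@4, authorship ....
After op 4 (move_left): buffer="fgfn" (len 4), cursors c1@1 c2@2 c3@3, authorship ....
After op 5 (delete): buffer="n" (len 1), cursors c1@0 c2@0 c3@0, authorship .

Answer: 0 0 0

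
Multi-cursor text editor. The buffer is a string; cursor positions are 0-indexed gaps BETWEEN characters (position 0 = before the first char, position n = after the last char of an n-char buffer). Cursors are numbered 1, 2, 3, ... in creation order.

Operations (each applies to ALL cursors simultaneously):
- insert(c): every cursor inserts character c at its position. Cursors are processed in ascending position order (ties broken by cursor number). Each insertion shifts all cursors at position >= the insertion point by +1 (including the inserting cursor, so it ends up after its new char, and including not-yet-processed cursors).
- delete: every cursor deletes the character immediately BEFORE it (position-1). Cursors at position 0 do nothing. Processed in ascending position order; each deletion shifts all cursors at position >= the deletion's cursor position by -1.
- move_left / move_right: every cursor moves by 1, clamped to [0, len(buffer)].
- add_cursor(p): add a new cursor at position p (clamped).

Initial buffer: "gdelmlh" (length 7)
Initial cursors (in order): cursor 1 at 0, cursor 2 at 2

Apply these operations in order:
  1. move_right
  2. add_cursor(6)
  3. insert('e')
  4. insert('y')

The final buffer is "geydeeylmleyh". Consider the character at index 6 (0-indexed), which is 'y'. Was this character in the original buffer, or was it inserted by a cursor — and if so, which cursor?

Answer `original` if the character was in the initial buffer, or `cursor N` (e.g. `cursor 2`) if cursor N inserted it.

Answer: cursor 2

Derivation:
After op 1 (move_right): buffer="gdelmlh" (len 7), cursors c1@1 c2@3, authorship .......
After op 2 (add_cursor(6)): buffer="gdelmlh" (len 7), cursors c1@1 c2@3 c3@6, authorship .......
After op 3 (insert('e')): buffer="gedeelmleh" (len 10), cursors c1@2 c2@5 c3@9, authorship .1..2...3.
After op 4 (insert('y')): buffer="geydeeylmleyh" (len 13), cursors c1@3 c2@7 c3@12, authorship .11..22...33.
Authorship (.=original, N=cursor N): . 1 1 . . 2 2 . . . 3 3 .
Index 6: author = 2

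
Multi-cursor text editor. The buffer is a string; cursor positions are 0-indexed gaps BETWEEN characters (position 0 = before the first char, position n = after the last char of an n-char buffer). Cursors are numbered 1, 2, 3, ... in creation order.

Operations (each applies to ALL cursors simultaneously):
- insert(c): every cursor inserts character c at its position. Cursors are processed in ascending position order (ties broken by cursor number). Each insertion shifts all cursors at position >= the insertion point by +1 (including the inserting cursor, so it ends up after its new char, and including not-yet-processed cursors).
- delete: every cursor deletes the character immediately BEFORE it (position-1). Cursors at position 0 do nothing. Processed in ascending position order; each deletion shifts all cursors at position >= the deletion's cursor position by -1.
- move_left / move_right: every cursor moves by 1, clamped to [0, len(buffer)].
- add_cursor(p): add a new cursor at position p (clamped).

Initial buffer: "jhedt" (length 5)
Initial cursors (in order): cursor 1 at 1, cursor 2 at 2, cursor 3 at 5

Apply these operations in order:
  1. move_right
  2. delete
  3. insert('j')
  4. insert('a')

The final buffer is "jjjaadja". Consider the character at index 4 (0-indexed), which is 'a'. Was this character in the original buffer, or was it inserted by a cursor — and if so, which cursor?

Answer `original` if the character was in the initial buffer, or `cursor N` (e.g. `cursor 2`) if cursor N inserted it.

Answer: cursor 2

Derivation:
After op 1 (move_right): buffer="jhedt" (len 5), cursors c1@2 c2@3 c3@5, authorship .....
After op 2 (delete): buffer="jd" (len 2), cursors c1@1 c2@1 c3@2, authorship ..
After op 3 (insert('j')): buffer="jjjdj" (len 5), cursors c1@3 c2@3 c3@5, authorship .12.3
After op 4 (insert('a')): buffer="jjjaadja" (len 8), cursors c1@5 c2@5 c3@8, authorship .1212.33
Authorship (.=original, N=cursor N): . 1 2 1 2 . 3 3
Index 4: author = 2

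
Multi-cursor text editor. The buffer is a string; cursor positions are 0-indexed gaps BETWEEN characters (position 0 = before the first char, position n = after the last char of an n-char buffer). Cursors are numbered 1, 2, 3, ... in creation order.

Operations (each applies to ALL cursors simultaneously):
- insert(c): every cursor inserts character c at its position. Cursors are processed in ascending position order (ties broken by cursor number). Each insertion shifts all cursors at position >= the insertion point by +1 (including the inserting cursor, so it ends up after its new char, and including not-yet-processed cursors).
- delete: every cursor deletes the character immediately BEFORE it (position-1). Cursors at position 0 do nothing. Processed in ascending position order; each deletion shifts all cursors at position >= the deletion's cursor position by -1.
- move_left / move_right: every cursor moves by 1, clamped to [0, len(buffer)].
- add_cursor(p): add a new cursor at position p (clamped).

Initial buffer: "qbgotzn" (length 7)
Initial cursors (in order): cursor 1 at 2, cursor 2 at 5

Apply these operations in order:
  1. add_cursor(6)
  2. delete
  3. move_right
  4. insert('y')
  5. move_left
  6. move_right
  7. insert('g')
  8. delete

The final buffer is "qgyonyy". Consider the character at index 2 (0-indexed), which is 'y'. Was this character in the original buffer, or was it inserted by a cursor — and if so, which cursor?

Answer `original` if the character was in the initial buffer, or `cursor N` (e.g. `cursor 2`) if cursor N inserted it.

After op 1 (add_cursor(6)): buffer="qbgotzn" (len 7), cursors c1@2 c2@5 c3@6, authorship .......
After op 2 (delete): buffer="qgon" (len 4), cursors c1@1 c2@3 c3@3, authorship ....
After op 3 (move_right): buffer="qgon" (len 4), cursors c1@2 c2@4 c3@4, authorship ....
After op 4 (insert('y')): buffer="qgyonyy" (len 7), cursors c1@3 c2@7 c3@7, authorship ..1..23
After op 5 (move_left): buffer="qgyonyy" (len 7), cursors c1@2 c2@6 c3@6, authorship ..1..23
After op 6 (move_right): buffer="qgyonyy" (len 7), cursors c1@3 c2@7 c3@7, authorship ..1..23
After op 7 (insert('g')): buffer="qgygonyygg" (len 10), cursors c1@4 c2@10 c3@10, authorship ..11..2323
After op 8 (delete): buffer="qgyonyy" (len 7), cursors c1@3 c2@7 c3@7, authorship ..1..23
Authorship (.=original, N=cursor N): . . 1 . . 2 3
Index 2: author = 1

Answer: cursor 1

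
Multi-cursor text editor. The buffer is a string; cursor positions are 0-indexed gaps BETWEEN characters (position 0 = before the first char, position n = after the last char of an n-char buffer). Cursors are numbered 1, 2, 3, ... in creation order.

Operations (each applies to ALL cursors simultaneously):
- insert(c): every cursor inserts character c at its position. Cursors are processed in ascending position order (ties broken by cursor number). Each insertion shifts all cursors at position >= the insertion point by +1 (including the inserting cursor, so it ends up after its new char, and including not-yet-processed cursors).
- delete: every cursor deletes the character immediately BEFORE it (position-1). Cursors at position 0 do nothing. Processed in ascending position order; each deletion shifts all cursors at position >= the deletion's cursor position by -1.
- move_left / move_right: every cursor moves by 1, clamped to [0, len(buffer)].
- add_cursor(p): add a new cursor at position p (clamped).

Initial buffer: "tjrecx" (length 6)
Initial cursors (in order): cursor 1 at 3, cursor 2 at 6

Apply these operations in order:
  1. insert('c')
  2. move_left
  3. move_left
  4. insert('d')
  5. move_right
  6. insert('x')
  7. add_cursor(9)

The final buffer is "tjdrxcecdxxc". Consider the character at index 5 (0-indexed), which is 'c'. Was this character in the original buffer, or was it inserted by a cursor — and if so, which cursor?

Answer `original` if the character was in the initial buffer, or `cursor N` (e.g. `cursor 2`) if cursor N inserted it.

Answer: cursor 1

Derivation:
After op 1 (insert('c')): buffer="tjrcecxc" (len 8), cursors c1@4 c2@8, authorship ...1...2
After op 2 (move_left): buffer="tjrcecxc" (len 8), cursors c1@3 c2@7, authorship ...1...2
After op 3 (move_left): buffer="tjrcecxc" (len 8), cursors c1@2 c2@6, authorship ...1...2
After op 4 (insert('d')): buffer="tjdrcecdxc" (len 10), cursors c1@3 c2@8, authorship ..1.1..2.2
After op 5 (move_right): buffer="tjdrcecdxc" (len 10), cursors c1@4 c2@9, authorship ..1.1..2.2
After op 6 (insert('x')): buffer="tjdrxcecdxxc" (len 12), cursors c1@5 c2@11, authorship ..1.11..2.22
After op 7 (add_cursor(9)): buffer="tjdrxcecdxxc" (len 12), cursors c1@5 c3@9 c2@11, authorship ..1.11..2.22
Authorship (.=original, N=cursor N): . . 1 . 1 1 . . 2 . 2 2
Index 5: author = 1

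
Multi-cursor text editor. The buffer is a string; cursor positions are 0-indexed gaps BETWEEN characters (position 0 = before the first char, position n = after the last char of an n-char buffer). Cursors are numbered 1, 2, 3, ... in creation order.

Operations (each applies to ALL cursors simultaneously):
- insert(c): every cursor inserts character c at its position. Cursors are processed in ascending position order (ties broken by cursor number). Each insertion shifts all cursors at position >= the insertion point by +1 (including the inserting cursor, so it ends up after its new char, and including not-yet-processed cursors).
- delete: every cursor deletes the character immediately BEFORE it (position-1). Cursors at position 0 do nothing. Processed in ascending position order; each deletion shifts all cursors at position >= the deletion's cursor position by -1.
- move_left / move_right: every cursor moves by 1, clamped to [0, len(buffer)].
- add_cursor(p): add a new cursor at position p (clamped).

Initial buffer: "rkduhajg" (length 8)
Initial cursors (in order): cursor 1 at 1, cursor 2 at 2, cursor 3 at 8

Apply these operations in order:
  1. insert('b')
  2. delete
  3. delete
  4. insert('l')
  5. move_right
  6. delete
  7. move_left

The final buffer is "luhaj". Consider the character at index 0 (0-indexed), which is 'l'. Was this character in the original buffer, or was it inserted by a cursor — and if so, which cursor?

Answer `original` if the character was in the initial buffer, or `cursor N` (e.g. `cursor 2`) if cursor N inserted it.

After op 1 (insert('b')): buffer="rbkbduhajgb" (len 11), cursors c1@2 c2@4 c3@11, authorship .1.2......3
After op 2 (delete): buffer="rkduhajg" (len 8), cursors c1@1 c2@2 c3@8, authorship ........
After op 3 (delete): buffer="duhaj" (len 5), cursors c1@0 c2@0 c3@5, authorship .....
After op 4 (insert('l')): buffer="llduhajl" (len 8), cursors c1@2 c2@2 c3@8, authorship 12.....3
After op 5 (move_right): buffer="llduhajl" (len 8), cursors c1@3 c2@3 c3@8, authorship 12.....3
After op 6 (delete): buffer="luhaj" (len 5), cursors c1@1 c2@1 c3@5, authorship 1....
After op 7 (move_left): buffer="luhaj" (len 5), cursors c1@0 c2@0 c3@4, authorship 1....
Authorship (.=original, N=cursor N): 1 . . . .
Index 0: author = 1

Answer: cursor 1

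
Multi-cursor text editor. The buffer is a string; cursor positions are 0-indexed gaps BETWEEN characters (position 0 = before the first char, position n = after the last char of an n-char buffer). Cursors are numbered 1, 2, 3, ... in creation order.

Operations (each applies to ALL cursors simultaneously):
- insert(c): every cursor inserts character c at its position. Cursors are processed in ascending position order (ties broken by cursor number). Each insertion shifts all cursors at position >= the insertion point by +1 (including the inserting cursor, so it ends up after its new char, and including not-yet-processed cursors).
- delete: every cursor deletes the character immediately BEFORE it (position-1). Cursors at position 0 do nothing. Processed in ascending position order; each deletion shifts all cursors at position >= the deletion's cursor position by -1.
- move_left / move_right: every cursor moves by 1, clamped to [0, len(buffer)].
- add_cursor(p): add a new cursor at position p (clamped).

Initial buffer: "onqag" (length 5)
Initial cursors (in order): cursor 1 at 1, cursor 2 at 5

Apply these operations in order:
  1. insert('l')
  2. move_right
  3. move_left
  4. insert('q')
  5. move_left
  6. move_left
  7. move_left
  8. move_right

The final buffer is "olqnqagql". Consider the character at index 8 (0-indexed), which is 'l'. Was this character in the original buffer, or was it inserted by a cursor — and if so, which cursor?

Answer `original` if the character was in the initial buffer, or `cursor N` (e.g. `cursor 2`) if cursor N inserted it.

Answer: cursor 2

Derivation:
After op 1 (insert('l')): buffer="olnqagl" (len 7), cursors c1@2 c2@7, authorship .1....2
After op 2 (move_right): buffer="olnqagl" (len 7), cursors c1@3 c2@7, authorship .1....2
After op 3 (move_left): buffer="olnqagl" (len 7), cursors c1@2 c2@6, authorship .1....2
After op 4 (insert('q')): buffer="olqnqagql" (len 9), cursors c1@3 c2@8, authorship .11....22
After op 5 (move_left): buffer="olqnqagql" (len 9), cursors c1@2 c2@7, authorship .11....22
After op 6 (move_left): buffer="olqnqagql" (len 9), cursors c1@1 c2@6, authorship .11....22
After op 7 (move_left): buffer="olqnqagql" (len 9), cursors c1@0 c2@5, authorship .11....22
After op 8 (move_right): buffer="olqnqagql" (len 9), cursors c1@1 c2@6, authorship .11....22
Authorship (.=original, N=cursor N): . 1 1 . . . . 2 2
Index 8: author = 2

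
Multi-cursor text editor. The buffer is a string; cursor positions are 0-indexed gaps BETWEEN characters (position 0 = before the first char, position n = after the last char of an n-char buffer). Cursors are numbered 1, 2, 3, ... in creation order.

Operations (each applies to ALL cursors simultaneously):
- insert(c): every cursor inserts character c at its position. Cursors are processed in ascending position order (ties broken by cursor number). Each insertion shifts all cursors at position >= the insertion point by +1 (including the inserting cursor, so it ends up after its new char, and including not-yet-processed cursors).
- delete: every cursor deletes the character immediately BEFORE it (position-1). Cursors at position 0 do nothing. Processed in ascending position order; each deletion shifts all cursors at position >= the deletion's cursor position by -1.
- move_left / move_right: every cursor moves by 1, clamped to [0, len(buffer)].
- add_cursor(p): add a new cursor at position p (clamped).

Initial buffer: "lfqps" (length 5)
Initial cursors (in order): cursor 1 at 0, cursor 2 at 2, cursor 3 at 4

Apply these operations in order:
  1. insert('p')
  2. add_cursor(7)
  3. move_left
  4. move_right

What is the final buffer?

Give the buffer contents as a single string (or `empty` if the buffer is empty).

After op 1 (insert('p')): buffer="plfpqpps" (len 8), cursors c1@1 c2@4 c3@7, authorship 1..2..3.
After op 2 (add_cursor(7)): buffer="plfpqpps" (len 8), cursors c1@1 c2@4 c3@7 c4@7, authorship 1..2..3.
After op 3 (move_left): buffer="plfpqpps" (len 8), cursors c1@0 c2@3 c3@6 c4@6, authorship 1..2..3.
After op 4 (move_right): buffer="plfpqpps" (len 8), cursors c1@1 c2@4 c3@7 c4@7, authorship 1..2..3.

Answer: plfpqpps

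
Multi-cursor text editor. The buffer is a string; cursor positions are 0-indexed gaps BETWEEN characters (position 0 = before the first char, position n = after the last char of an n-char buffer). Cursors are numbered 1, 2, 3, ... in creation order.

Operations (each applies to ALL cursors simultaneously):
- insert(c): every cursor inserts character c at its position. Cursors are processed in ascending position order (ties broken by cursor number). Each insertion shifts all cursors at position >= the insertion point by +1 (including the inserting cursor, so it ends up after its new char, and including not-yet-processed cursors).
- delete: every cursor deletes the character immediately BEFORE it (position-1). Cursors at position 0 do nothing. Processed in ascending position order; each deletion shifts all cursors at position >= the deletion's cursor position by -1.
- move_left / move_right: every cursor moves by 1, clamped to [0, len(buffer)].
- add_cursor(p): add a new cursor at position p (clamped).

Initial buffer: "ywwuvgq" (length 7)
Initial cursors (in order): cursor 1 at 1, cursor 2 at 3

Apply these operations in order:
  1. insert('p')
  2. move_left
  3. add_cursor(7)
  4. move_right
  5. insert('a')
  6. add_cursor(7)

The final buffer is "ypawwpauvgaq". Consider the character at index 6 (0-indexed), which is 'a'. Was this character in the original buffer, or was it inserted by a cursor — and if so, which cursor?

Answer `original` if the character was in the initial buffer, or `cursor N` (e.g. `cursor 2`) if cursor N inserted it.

After op 1 (insert('p')): buffer="ypwwpuvgq" (len 9), cursors c1@2 c2@5, authorship .1..2....
After op 2 (move_left): buffer="ypwwpuvgq" (len 9), cursors c1@1 c2@4, authorship .1..2....
After op 3 (add_cursor(7)): buffer="ypwwpuvgq" (len 9), cursors c1@1 c2@4 c3@7, authorship .1..2....
After op 4 (move_right): buffer="ypwwpuvgq" (len 9), cursors c1@2 c2@5 c3@8, authorship .1..2....
After op 5 (insert('a')): buffer="ypawwpauvgaq" (len 12), cursors c1@3 c2@7 c3@11, authorship .11..22...3.
After op 6 (add_cursor(7)): buffer="ypawwpauvgaq" (len 12), cursors c1@3 c2@7 c4@7 c3@11, authorship .11..22...3.
Authorship (.=original, N=cursor N): . 1 1 . . 2 2 . . . 3 .
Index 6: author = 2

Answer: cursor 2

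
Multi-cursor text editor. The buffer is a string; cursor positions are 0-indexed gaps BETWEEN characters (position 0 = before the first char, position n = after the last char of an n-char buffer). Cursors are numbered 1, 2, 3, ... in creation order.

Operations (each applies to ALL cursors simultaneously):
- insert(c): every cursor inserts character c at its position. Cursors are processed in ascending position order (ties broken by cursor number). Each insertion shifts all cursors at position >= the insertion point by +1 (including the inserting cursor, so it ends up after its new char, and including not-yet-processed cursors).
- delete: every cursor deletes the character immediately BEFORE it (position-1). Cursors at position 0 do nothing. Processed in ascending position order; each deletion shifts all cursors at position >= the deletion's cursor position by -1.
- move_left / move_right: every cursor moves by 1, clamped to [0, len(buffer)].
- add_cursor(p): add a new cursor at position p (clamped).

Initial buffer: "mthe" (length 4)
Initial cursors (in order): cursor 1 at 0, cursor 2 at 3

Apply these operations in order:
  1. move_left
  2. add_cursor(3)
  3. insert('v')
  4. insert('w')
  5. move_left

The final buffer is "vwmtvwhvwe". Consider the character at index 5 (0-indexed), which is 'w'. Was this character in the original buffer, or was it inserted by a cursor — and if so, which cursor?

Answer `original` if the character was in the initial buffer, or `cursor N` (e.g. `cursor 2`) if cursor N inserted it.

After op 1 (move_left): buffer="mthe" (len 4), cursors c1@0 c2@2, authorship ....
After op 2 (add_cursor(3)): buffer="mthe" (len 4), cursors c1@0 c2@2 c3@3, authorship ....
After op 3 (insert('v')): buffer="vmtvhve" (len 7), cursors c1@1 c2@4 c3@6, authorship 1..2.3.
After op 4 (insert('w')): buffer="vwmtvwhvwe" (len 10), cursors c1@2 c2@6 c3@9, authorship 11..22.33.
After op 5 (move_left): buffer="vwmtvwhvwe" (len 10), cursors c1@1 c2@5 c3@8, authorship 11..22.33.
Authorship (.=original, N=cursor N): 1 1 . . 2 2 . 3 3 .
Index 5: author = 2

Answer: cursor 2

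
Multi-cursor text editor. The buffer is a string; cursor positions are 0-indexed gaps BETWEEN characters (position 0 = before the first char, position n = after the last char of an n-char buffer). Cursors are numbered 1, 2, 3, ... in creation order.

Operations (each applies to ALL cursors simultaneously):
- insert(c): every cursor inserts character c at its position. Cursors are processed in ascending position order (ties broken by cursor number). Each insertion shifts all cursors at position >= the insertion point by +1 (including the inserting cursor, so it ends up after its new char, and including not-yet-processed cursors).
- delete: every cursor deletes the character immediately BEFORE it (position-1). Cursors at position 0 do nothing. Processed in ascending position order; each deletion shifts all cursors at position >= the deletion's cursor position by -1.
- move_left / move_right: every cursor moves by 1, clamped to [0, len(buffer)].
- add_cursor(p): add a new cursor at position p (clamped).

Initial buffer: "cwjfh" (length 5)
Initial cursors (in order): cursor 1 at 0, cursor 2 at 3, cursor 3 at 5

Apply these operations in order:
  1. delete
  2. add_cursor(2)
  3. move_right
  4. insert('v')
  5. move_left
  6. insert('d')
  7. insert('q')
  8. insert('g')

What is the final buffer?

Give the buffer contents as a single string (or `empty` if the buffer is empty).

Answer: cdqgvwfvvdddqqqgggv

Derivation:
After op 1 (delete): buffer="cwf" (len 3), cursors c1@0 c2@2 c3@3, authorship ...
After op 2 (add_cursor(2)): buffer="cwf" (len 3), cursors c1@0 c2@2 c4@2 c3@3, authorship ...
After op 3 (move_right): buffer="cwf" (len 3), cursors c1@1 c2@3 c3@3 c4@3, authorship ...
After op 4 (insert('v')): buffer="cvwfvvv" (len 7), cursors c1@2 c2@7 c3@7 c4@7, authorship .1..234
After op 5 (move_left): buffer="cvwfvvv" (len 7), cursors c1@1 c2@6 c3@6 c4@6, authorship .1..234
After op 6 (insert('d')): buffer="cdvwfvvdddv" (len 11), cursors c1@2 c2@10 c3@10 c4@10, authorship .11..232344
After op 7 (insert('q')): buffer="cdqvwfvvdddqqqv" (len 15), cursors c1@3 c2@14 c3@14 c4@14, authorship .111..232342344
After op 8 (insert('g')): buffer="cdqgvwfvvdddqqqgggv" (len 19), cursors c1@4 c2@18 c3@18 c4@18, authorship .1111..232342342344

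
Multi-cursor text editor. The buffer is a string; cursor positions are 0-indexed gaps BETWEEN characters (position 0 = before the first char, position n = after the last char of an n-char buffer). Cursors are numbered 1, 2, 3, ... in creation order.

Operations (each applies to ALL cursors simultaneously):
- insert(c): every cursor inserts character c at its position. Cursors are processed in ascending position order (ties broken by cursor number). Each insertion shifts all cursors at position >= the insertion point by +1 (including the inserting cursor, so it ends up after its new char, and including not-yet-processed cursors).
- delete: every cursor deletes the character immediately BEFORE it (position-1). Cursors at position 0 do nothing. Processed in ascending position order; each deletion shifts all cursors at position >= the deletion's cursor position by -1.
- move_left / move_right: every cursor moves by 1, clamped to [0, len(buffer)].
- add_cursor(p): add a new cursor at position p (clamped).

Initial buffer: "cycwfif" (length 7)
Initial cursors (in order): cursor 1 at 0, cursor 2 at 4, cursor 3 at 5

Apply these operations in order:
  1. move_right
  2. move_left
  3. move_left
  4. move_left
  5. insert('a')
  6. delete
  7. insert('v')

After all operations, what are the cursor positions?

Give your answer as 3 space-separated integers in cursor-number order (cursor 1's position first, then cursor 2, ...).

Answer: 1 4 6

Derivation:
After op 1 (move_right): buffer="cycwfif" (len 7), cursors c1@1 c2@5 c3@6, authorship .......
After op 2 (move_left): buffer="cycwfif" (len 7), cursors c1@0 c2@4 c3@5, authorship .......
After op 3 (move_left): buffer="cycwfif" (len 7), cursors c1@0 c2@3 c3@4, authorship .......
After op 4 (move_left): buffer="cycwfif" (len 7), cursors c1@0 c2@2 c3@3, authorship .......
After op 5 (insert('a')): buffer="acyacawfif" (len 10), cursors c1@1 c2@4 c3@6, authorship 1..2.3....
After op 6 (delete): buffer="cycwfif" (len 7), cursors c1@0 c2@2 c3@3, authorship .......
After op 7 (insert('v')): buffer="vcyvcvwfif" (len 10), cursors c1@1 c2@4 c3@6, authorship 1..2.3....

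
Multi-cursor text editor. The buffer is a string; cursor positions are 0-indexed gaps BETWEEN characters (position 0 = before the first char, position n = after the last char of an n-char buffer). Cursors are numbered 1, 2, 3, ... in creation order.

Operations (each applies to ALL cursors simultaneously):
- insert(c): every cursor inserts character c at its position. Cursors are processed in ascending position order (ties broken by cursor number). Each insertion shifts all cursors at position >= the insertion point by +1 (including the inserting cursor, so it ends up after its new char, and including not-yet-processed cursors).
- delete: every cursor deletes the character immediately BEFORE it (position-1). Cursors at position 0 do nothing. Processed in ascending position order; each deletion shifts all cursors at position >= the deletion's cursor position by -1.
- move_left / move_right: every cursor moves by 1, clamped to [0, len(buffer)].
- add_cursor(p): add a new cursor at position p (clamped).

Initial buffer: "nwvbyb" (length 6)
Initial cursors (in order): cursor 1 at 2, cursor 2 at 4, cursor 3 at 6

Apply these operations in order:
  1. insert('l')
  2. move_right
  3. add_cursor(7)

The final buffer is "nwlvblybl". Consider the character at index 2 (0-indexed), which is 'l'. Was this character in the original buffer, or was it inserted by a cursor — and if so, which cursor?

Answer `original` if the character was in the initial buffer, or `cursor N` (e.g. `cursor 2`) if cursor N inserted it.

Answer: cursor 1

Derivation:
After op 1 (insert('l')): buffer="nwlvblybl" (len 9), cursors c1@3 c2@6 c3@9, authorship ..1..2..3
After op 2 (move_right): buffer="nwlvblybl" (len 9), cursors c1@4 c2@7 c3@9, authorship ..1..2..3
After op 3 (add_cursor(7)): buffer="nwlvblybl" (len 9), cursors c1@4 c2@7 c4@7 c3@9, authorship ..1..2..3
Authorship (.=original, N=cursor N): . . 1 . . 2 . . 3
Index 2: author = 1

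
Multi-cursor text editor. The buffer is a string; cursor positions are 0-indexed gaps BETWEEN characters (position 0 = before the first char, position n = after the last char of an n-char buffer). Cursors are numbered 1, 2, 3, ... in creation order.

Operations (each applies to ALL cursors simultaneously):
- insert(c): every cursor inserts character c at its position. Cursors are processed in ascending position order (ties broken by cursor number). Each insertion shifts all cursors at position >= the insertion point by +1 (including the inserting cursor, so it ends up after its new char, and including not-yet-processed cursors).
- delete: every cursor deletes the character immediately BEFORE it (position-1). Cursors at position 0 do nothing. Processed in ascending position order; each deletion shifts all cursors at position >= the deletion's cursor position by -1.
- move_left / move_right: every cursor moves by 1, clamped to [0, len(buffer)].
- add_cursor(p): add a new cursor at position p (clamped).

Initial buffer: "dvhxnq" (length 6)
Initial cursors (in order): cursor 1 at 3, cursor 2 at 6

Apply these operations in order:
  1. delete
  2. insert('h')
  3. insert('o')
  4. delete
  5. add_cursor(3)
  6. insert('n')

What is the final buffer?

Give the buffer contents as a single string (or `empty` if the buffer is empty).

After op 1 (delete): buffer="dvxn" (len 4), cursors c1@2 c2@4, authorship ....
After op 2 (insert('h')): buffer="dvhxnh" (len 6), cursors c1@3 c2@6, authorship ..1..2
After op 3 (insert('o')): buffer="dvhoxnho" (len 8), cursors c1@4 c2@8, authorship ..11..22
After op 4 (delete): buffer="dvhxnh" (len 6), cursors c1@3 c2@6, authorship ..1..2
After op 5 (add_cursor(3)): buffer="dvhxnh" (len 6), cursors c1@3 c3@3 c2@6, authorship ..1..2
After op 6 (insert('n')): buffer="dvhnnxnhn" (len 9), cursors c1@5 c3@5 c2@9, authorship ..113..22

Answer: dvhnnxnhn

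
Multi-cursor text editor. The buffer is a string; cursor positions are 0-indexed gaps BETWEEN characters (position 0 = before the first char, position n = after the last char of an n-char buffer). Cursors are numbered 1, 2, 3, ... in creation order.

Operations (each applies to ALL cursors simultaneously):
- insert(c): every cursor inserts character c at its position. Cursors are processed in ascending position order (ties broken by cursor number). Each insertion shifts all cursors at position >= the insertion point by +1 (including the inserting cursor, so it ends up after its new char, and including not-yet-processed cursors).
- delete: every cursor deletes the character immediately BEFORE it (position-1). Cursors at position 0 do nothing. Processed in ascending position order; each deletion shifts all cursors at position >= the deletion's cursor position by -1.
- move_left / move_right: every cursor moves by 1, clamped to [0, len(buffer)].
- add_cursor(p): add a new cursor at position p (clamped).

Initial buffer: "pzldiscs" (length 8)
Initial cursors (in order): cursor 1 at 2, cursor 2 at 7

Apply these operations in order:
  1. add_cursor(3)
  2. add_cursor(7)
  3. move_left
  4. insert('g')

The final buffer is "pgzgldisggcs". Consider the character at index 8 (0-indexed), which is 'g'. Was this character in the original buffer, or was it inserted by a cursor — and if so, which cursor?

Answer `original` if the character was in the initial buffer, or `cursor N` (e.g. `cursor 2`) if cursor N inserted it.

Answer: cursor 2

Derivation:
After op 1 (add_cursor(3)): buffer="pzldiscs" (len 8), cursors c1@2 c3@3 c2@7, authorship ........
After op 2 (add_cursor(7)): buffer="pzldiscs" (len 8), cursors c1@2 c3@3 c2@7 c4@7, authorship ........
After op 3 (move_left): buffer="pzldiscs" (len 8), cursors c1@1 c3@2 c2@6 c4@6, authorship ........
After op 4 (insert('g')): buffer="pgzgldisggcs" (len 12), cursors c1@2 c3@4 c2@10 c4@10, authorship .1.3....24..
Authorship (.=original, N=cursor N): . 1 . 3 . . . . 2 4 . .
Index 8: author = 2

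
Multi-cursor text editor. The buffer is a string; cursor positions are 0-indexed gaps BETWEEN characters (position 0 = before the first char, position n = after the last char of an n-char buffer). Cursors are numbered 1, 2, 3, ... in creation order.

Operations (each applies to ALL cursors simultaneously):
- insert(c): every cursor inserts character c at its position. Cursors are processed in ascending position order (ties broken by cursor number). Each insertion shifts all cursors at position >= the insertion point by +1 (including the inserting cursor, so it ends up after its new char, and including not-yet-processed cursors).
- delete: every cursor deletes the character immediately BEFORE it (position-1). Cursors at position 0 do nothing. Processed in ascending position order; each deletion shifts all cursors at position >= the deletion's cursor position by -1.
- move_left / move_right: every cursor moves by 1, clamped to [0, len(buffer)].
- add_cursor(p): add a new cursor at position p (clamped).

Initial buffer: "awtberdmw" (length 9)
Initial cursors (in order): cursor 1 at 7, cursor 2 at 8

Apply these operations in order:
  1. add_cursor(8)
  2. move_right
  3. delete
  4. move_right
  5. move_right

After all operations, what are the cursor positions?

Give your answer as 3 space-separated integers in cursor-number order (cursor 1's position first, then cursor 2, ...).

Answer: 6 6 6

Derivation:
After op 1 (add_cursor(8)): buffer="awtberdmw" (len 9), cursors c1@7 c2@8 c3@8, authorship .........
After op 2 (move_right): buffer="awtberdmw" (len 9), cursors c1@8 c2@9 c3@9, authorship .........
After op 3 (delete): buffer="awtber" (len 6), cursors c1@6 c2@6 c3@6, authorship ......
After op 4 (move_right): buffer="awtber" (len 6), cursors c1@6 c2@6 c3@6, authorship ......
After op 5 (move_right): buffer="awtber" (len 6), cursors c1@6 c2@6 c3@6, authorship ......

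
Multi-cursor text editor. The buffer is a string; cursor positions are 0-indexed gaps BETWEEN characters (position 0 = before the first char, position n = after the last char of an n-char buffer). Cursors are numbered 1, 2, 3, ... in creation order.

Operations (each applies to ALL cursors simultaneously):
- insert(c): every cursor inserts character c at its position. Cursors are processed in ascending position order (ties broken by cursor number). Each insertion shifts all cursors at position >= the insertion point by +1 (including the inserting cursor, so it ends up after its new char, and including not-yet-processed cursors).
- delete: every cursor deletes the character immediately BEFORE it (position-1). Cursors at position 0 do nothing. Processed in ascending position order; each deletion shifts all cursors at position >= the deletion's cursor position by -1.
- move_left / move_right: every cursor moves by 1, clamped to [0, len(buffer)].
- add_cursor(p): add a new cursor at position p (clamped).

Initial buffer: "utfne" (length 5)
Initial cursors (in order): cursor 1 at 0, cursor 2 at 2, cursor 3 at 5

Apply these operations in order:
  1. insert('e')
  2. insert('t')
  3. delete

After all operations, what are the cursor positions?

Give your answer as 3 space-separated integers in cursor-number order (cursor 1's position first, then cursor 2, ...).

After op 1 (insert('e')): buffer="eutefnee" (len 8), cursors c1@1 c2@4 c3@8, authorship 1..2...3
After op 2 (insert('t')): buffer="etutetfneet" (len 11), cursors c1@2 c2@6 c3@11, authorship 11..22...33
After op 3 (delete): buffer="eutefnee" (len 8), cursors c1@1 c2@4 c3@8, authorship 1..2...3

Answer: 1 4 8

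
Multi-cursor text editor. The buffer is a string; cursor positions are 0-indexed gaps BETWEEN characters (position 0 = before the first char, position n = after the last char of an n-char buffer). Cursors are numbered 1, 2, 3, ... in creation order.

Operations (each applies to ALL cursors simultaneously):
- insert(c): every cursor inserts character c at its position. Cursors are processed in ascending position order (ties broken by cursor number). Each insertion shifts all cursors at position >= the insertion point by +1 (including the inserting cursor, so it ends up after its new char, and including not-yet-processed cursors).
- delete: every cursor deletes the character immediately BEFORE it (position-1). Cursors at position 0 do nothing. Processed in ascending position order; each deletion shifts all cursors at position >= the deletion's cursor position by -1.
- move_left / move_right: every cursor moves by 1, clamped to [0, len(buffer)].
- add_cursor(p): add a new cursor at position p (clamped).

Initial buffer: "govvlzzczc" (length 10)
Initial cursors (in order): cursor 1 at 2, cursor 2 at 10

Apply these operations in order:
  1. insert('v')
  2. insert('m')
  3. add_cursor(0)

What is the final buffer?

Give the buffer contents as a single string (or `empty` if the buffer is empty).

Answer: govmvvlzzczcvm

Derivation:
After op 1 (insert('v')): buffer="govvvlzzczcv" (len 12), cursors c1@3 c2@12, authorship ..1........2
After op 2 (insert('m')): buffer="govmvvlzzczcvm" (len 14), cursors c1@4 c2@14, authorship ..11........22
After op 3 (add_cursor(0)): buffer="govmvvlzzczcvm" (len 14), cursors c3@0 c1@4 c2@14, authorship ..11........22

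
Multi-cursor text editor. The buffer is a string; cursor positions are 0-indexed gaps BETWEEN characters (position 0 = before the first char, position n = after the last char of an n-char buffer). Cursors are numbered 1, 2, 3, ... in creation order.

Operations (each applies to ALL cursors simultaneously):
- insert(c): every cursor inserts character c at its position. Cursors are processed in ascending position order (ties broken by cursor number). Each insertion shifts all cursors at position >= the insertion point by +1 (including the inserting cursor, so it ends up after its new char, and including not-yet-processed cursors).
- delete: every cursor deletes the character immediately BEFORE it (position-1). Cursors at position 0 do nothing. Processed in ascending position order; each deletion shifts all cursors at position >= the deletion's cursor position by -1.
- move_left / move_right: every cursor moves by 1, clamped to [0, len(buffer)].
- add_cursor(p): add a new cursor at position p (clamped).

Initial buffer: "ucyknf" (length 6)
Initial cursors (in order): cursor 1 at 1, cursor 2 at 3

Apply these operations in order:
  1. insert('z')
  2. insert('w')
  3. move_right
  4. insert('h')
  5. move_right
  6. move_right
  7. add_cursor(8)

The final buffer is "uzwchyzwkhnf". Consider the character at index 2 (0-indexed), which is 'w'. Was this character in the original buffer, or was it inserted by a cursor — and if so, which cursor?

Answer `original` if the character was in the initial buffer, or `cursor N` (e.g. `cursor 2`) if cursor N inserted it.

After op 1 (insert('z')): buffer="uzcyzknf" (len 8), cursors c1@2 c2@5, authorship .1..2...
After op 2 (insert('w')): buffer="uzwcyzwknf" (len 10), cursors c1@3 c2@7, authorship .11..22...
After op 3 (move_right): buffer="uzwcyzwknf" (len 10), cursors c1@4 c2@8, authorship .11..22...
After op 4 (insert('h')): buffer="uzwchyzwkhnf" (len 12), cursors c1@5 c2@10, authorship .11.1.22.2..
After op 5 (move_right): buffer="uzwchyzwkhnf" (len 12), cursors c1@6 c2@11, authorship .11.1.22.2..
After op 6 (move_right): buffer="uzwchyzwkhnf" (len 12), cursors c1@7 c2@12, authorship .11.1.22.2..
After op 7 (add_cursor(8)): buffer="uzwchyzwkhnf" (len 12), cursors c1@7 c3@8 c2@12, authorship .11.1.22.2..
Authorship (.=original, N=cursor N): . 1 1 . 1 . 2 2 . 2 . .
Index 2: author = 1

Answer: cursor 1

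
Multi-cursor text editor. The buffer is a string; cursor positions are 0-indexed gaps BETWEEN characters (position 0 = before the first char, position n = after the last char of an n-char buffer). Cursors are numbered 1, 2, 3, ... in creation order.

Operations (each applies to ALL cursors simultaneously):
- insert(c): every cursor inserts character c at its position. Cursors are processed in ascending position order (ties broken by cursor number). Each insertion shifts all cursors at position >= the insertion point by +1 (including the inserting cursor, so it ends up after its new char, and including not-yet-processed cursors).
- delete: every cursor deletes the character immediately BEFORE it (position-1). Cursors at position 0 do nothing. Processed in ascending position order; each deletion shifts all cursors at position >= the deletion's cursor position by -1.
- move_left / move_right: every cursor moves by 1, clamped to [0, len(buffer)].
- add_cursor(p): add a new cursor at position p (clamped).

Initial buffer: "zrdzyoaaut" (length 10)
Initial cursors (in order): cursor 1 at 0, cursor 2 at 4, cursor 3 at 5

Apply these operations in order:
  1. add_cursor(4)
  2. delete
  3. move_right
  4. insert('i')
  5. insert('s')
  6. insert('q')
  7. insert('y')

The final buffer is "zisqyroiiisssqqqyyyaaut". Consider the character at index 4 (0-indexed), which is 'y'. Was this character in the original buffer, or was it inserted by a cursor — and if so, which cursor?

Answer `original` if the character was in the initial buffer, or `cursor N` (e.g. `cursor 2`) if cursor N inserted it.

Answer: cursor 1

Derivation:
After op 1 (add_cursor(4)): buffer="zrdzyoaaut" (len 10), cursors c1@0 c2@4 c4@4 c3@5, authorship ..........
After op 2 (delete): buffer="zroaaut" (len 7), cursors c1@0 c2@2 c3@2 c4@2, authorship .......
After op 3 (move_right): buffer="zroaaut" (len 7), cursors c1@1 c2@3 c3@3 c4@3, authorship .......
After op 4 (insert('i')): buffer="ziroiiiaaut" (len 11), cursors c1@2 c2@7 c3@7 c4@7, authorship .1..234....
After op 5 (insert('s')): buffer="zisroiiisssaaut" (len 15), cursors c1@3 c2@11 c3@11 c4@11, authorship .11..234234....
After op 6 (insert('q')): buffer="zisqroiiisssqqqaaut" (len 19), cursors c1@4 c2@15 c3@15 c4@15, authorship .111..234234234....
After op 7 (insert('y')): buffer="zisqyroiiisssqqqyyyaaut" (len 23), cursors c1@5 c2@19 c3@19 c4@19, authorship .1111..234234234234....
Authorship (.=original, N=cursor N): . 1 1 1 1 . . 2 3 4 2 3 4 2 3 4 2 3 4 . . . .
Index 4: author = 1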